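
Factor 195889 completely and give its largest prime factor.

195889 = 31 · 6319
6319 = 71 · 89
89 is prime.
So 195889 = 31 · 71 · 89; the largest prime factor is 89.

89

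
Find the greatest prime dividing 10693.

37

10693 = 17 · 629
629 = 17 · 37
37 is prime.
So 10693 = 17^2 · 37; the largest prime factor is 37.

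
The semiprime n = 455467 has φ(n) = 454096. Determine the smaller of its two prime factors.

563

φ(n) = (p−1)(q−1) = n − (p+q) + 1, so p + q = 455467 − 454096 + 1 = 1372.
p and q are the roots of t² − 1372t + 455467 = 0.
Discriminant: 1372² − 4·455467 = 1882384 − 1821868 = 60516; √60516 = 246.
q = (1372 − 246)/2 = 563, p = (1372 + 246)/2 = 809.
Check: 563 · 809 = 455467.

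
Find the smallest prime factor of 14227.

14227 is odd.
Digit sum 16, not divisible by 3.
Ends in 7: not divisible by 5.
7: 14227 = 7·2032 + 3
11: 14227 = 11·1293 + 4
13: 14227 = 13·1094 + 5
17: 14227 = 17·836 + 15
19: 14227 = 19·748 + 15
23: 14227 = 23·618 + 13
29: 14227 = 29·490 + 17
31: 14227 = 31·458 + 29
37: 14227 = 37·384 + 19
41: 14227 = 41·347

41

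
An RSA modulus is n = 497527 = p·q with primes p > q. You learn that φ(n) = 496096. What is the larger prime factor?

φ(n) = (p−1)(q−1) = n − (p+q) + 1, so p + q = 497527 − 496096 + 1 = 1432.
p and q are the roots of t² − 1432t + 497527 = 0.
Discriminant: 1432² − 4·497527 = 2050624 − 1990108 = 60516; √60516 = 246.
q = (1432 − 246)/2 = 593, p = (1432 + 246)/2 = 839.
Check: 593 · 839 = 497527.

839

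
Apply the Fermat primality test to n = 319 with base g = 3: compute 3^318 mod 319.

5

3^1 ≡ 3 (mod 319)
3^2 ≡ 3^2 = 9 ≡ 9 (mod 319)
3^4 ≡ 9^2 = 81 ≡ 81 (mod 319)
3^8 ≡ 81^2 = 6561 ≡ 181 (mod 319)
3^16 ≡ 181^2 = 32761 ≡ 223 (mod 319)
3^32 ≡ 223^2 = 49729 ≡ 284 (mod 319)
3^64 ≡ 284^2 = 80656 ≡ 268 (mod 319)
3^128 ≡ 268^2 = 71824 ≡ 49 (mod 319)
3^256 ≡ 49^2 = 2401 ≡ 168 (mod 319)
318 = 256 + 32 + 16 + 8 + 4 + 2 in binary powers of 2.
So 3^318 ≡ 168 · 284 · 223 · 181 · 81 · 9 ≡ 5 (mod 319).
Since 5 ≠ 1, base 3 is a Fermat witness: 319 is composite.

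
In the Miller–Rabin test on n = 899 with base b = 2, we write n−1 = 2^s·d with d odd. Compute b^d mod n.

698

899 − 1 = 898 = 2^1 · 449, so d = 449.
2^1 ≡ 2 (mod 899)
2^2 ≡ 2^2 = 4 ≡ 4 (mod 899)
2^4 ≡ 4^2 = 16 ≡ 16 (mod 899)
2^8 ≡ 16^2 = 256 ≡ 256 (mod 899)
2^16 ≡ 256^2 = 65536 ≡ 808 (mod 899)
2^32 ≡ 808^2 = 652864 ≡ 190 (mod 899)
2^64 ≡ 190^2 = 36100 ≡ 140 (mod 899)
2^128 ≡ 140^2 = 19600 ≡ 721 (mod 899)
2^256 ≡ 721^2 = 519841 ≡ 219 (mod 899)
449 = 256 + 128 + 64 + 1 in binary powers of 2.
So 2^449 ≡ 219 · 721 · 140 · 2 ≡ 698 (mod 899).
Squaring chain: 698; never reaches −1, so base 2 is a Miller–Rabin witness that 899 is composite.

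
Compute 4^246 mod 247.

4^1 ≡ 4 (mod 247)
4^2 ≡ 4^2 = 16 ≡ 16 (mod 247)
4^4 ≡ 16^2 = 256 ≡ 9 (mod 247)
4^8 ≡ 9^2 = 81 ≡ 81 (mod 247)
4^16 ≡ 81^2 = 6561 ≡ 139 (mod 247)
4^32 ≡ 139^2 = 19321 ≡ 55 (mod 247)
4^64 ≡ 55^2 = 3025 ≡ 61 (mod 247)
4^128 ≡ 61^2 = 3721 ≡ 16 (mod 247)
246 = 128 + 64 + 32 + 16 + 4 + 2 in binary powers of 2.
So 4^246 ≡ 16 · 61 · 55 · 139 · 9 · 16 ≡ 235 (mod 247).
Since 235 ≠ 1, base 4 is a Fermat witness: 247 is composite.

235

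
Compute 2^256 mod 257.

2^1 ≡ 2 (mod 257)
2^2 ≡ 2^2 = 4 ≡ 4 (mod 257)
2^4 ≡ 4^2 = 16 ≡ 16 (mod 257)
2^8 ≡ 16^2 = 256 ≡ 256 (mod 257)
2^16 ≡ 256^2 = 65536 ≡ 1 (mod 257)
2^32 ≡ 1^2 = 1 ≡ 1 (mod 257)
2^64 ≡ 1^2 = 1 ≡ 1 (mod 257)
2^128 ≡ 1^2 = 1 ≡ 1 (mod 257)
2^256 ≡ 1^2 = 1 ≡ 1 (mod 257)
256 = 256 in binary powers of 2.
So 2^256 ≡ 1 ≡ 1 (mod 257).
Since the result is 1, base 2 gives no evidence that 257 is composite.

1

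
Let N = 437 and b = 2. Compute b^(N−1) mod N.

2^1 ≡ 2 (mod 437)
2^2 ≡ 2^2 = 4 ≡ 4 (mod 437)
2^4 ≡ 4^2 = 16 ≡ 16 (mod 437)
2^8 ≡ 16^2 = 256 ≡ 256 (mod 437)
2^16 ≡ 256^2 = 65536 ≡ 423 (mod 437)
2^32 ≡ 423^2 = 178929 ≡ 196 (mod 437)
2^64 ≡ 196^2 = 38416 ≡ 397 (mod 437)
2^128 ≡ 397^2 = 157609 ≡ 289 (mod 437)
2^256 ≡ 289^2 = 83521 ≡ 54 (mod 437)
436 = 256 + 128 + 32 + 16 + 4 in binary powers of 2.
So 2^436 ≡ 54 · 289 · 196 · 423 · 16 ≡ 358 (mod 437).
Since 358 ≠ 1, base 2 is a Fermat witness: 437 is composite.

358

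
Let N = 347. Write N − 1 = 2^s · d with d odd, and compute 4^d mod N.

347 − 1 = 346 = 2^1 · 173, so d = 173.
4^1 ≡ 4 (mod 347)
4^2 ≡ 4^2 = 16 ≡ 16 (mod 347)
4^4 ≡ 16^2 = 256 ≡ 256 (mod 347)
4^8 ≡ 256^2 = 65536 ≡ 300 (mod 347)
4^16 ≡ 300^2 = 90000 ≡ 127 (mod 347)
4^32 ≡ 127^2 = 16129 ≡ 167 (mod 347)
4^64 ≡ 167^2 = 27889 ≡ 129 (mod 347)
4^128 ≡ 129^2 = 16641 ≡ 332 (mod 347)
173 = 128 + 32 + 8 + 4 + 1 in binary powers of 2.
So 4^173 ≡ 332 · 167 · 300 · 256 · 4 ≡ 1 (mod 347).
Since 4^d ≡ 1 (mod 347), base 4 does not prove 347 composite.

1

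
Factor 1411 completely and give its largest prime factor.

83

1411 = 17 · 83
83 is prime.
So 1411 = 17 · 83; the largest prime factor is 83.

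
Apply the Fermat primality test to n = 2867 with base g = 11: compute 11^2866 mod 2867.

914

11^1 ≡ 11 (mod 2867)
11^2 ≡ 11^2 = 121 ≡ 121 (mod 2867)
11^4 ≡ 121^2 = 14641 ≡ 306 (mod 2867)
11^8 ≡ 306^2 = 93636 ≡ 1892 (mod 2867)
11^16 ≡ 1892^2 = 3579664 ≡ 1648 (mod 2867)
11^32 ≡ 1648^2 = 2715904 ≡ 855 (mod 2867)
11^64 ≡ 855^2 = 731025 ≡ 2807 (mod 2867)
11^128 ≡ 2807^2 = 7879249 ≡ 733 (mod 2867)
11^256 ≡ 733^2 = 537289 ≡ 1160 (mod 2867)
11^512 ≡ 1160^2 = 1345600 ≡ 977 (mod 2867)
11^1024 ≡ 977^2 = 954529 ≡ 2685 (mod 2867)
11^2048 ≡ 2685^2 = 7209225 ≡ 1587 (mod 2867)
2866 = 2048 + 512 + 256 + 32 + 16 + 2 in binary powers of 2.
So 11^2866 ≡ 1587 · 977 · 1160 · 855 · 1648 · 121 ≡ 914 (mod 2867).
Since 914 ≠ 1, base 11 is a Fermat witness: 2867 is composite.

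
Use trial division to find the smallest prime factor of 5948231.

5948231 is odd.
Digit sum 32, not divisible by 3.
Ends in 1: not divisible by 5.
7: 5948231 = 7·849747 + 2
11: 5948231 = 11·540748 + 3
13: 5948231 = 13·457556 + 3
17: 5948231 = 17·349895 + 16
19: 5948231 = 19·313064 + 15
23: 5948231 = 23·258618 + 17
29: 5948231 = 29·205111 + 12
31: 5948231 = 31·191878 + 13
37: 5948231 = 37·160763

37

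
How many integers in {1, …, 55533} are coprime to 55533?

36464

Factor: 55533 = 3 · 107 · 173.
φ(55533) = (3−1) · (107−1) · (173−1) = 2 · 106 · 172 = 36464.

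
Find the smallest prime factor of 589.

589 is odd.
Digit sum 22, not divisible by 3.
Ends in 9: not divisible by 5.
7: 589 = 7·84 + 1
11: 589 = 11·53 + 6
13: 589 = 13·45 + 4
17: 589 = 17·34 + 11
19: 589 = 19·31

19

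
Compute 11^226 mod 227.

11^1 ≡ 11 (mod 227)
11^2 ≡ 11^2 = 121 ≡ 121 (mod 227)
11^4 ≡ 121^2 = 14641 ≡ 113 (mod 227)
11^8 ≡ 113^2 = 12769 ≡ 57 (mod 227)
11^16 ≡ 57^2 = 3249 ≡ 71 (mod 227)
11^32 ≡ 71^2 = 5041 ≡ 47 (mod 227)
11^64 ≡ 47^2 = 2209 ≡ 166 (mod 227)
11^128 ≡ 166^2 = 27556 ≡ 89 (mod 227)
226 = 128 + 64 + 32 + 2 in binary powers of 2.
So 11^226 ≡ 89 · 166 · 47 · 121 ≡ 1 (mod 227).
Since the result is 1, base 11 gives no evidence that 227 is composite.

1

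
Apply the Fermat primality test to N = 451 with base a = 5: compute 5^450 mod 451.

122

5^1 ≡ 5 (mod 451)
5^2 ≡ 5^2 = 25 ≡ 25 (mod 451)
5^4 ≡ 25^2 = 625 ≡ 174 (mod 451)
5^8 ≡ 174^2 = 30276 ≡ 59 (mod 451)
5^16 ≡ 59^2 = 3481 ≡ 324 (mod 451)
5^32 ≡ 324^2 = 104976 ≡ 344 (mod 451)
5^64 ≡ 344^2 = 118336 ≡ 174 (mod 451)
5^128 ≡ 174^2 = 30276 ≡ 59 (mod 451)
5^256 ≡ 59^2 = 3481 ≡ 324 (mod 451)
450 = 256 + 128 + 64 + 2 in binary powers of 2.
So 5^450 ≡ 324 · 59 · 174 · 25 ≡ 122 (mod 451).
Since 122 ≠ 1, base 5 is a Fermat witness: 451 is composite.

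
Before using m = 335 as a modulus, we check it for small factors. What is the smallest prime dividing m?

335 is odd.
Digit sum 11, not divisible by 3.
Ends in 5: divisible by 5.

5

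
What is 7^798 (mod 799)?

773

7^1 ≡ 7 (mod 799)
7^2 ≡ 7^2 = 49 ≡ 49 (mod 799)
7^4 ≡ 49^2 = 2401 ≡ 4 (mod 799)
7^8 ≡ 4^2 = 16 ≡ 16 (mod 799)
7^16 ≡ 16^2 = 256 ≡ 256 (mod 799)
7^32 ≡ 256^2 = 65536 ≡ 18 (mod 799)
7^64 ≡ 18^2 = 324 ≡ 324 (mod 799)
7^128 ≡ 324^2 = 104976 ≡ 307 (mod 799)
7^256 ≡ 307^2 = 94249 ≡ 766 (mod 799)
7^512 ≡ 766^2 = 586756 ≡ 290 (mod 799)
798 = 512 + 256 + 16 + 8 + 4 + 2 in binary powers of 2.
So 7^798 ≡ 290 · 766 · 256 · 16 · 4 · 49 ≡ 773 (mod 799).
Since 773 ≠ 1, base 7 is a Fermat witness: 799 is composite.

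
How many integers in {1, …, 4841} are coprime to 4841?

Factor: 4841 = 47 · 103.
φ(4841) = (47−1) · (103−1) = 46 · 102 = 4692.

4692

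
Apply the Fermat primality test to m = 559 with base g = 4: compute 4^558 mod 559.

508

4^1 ≡ 4 (mod 559)
4^2 ≡ 4^2 = 16 ≡ 16 (mod 559)
4^4 ≡ 16^2 = 256 ≡ 256 (mod 559)
4^8 ≡ 256^2 = 65536 ≡ 133 (mod 559)
4^16 ≡ 133^2 = 17689 ≡ 360 (mod 559)
4^32 ≡ 360^2 = 129600 ≡ 471 (mod 559)
4^64 ≡ 471^2 = 221841 ≡ 477 (mod 559)
4^128 ≡ 477^2 = 227529 ≡ 16 (mod 559)
4^256 ≡ 16^2 = 256 ≡ 256 (mod 559)
4^512 ≡ 256^2 = 65536 ≡ 133 (mod 559)
558 = 512 + 32 + 8 + 4 + 2 in binary powers of 2.
So 4^558 ≡ 133 · 471 · 133 · 256 · 16 ≡ 508 (mod 559).
Since 508 ≠ 1, base 4 is a Fermat witness: 559 is composite.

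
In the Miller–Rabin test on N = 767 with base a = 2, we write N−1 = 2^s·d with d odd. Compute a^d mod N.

767 − 1 = 766 = 2^1 · 383, so d = 383.
2^1 ≡ 2 (mod 767)
2^2 ≡ 2^2 = 4 ≡ 4 (mod 767)
2^4 ≡ 4^2 = 16 ≡ 16 (mod 767)
2^8 ≡ 16^2 = 256 ≡ 256 (mod 767)
2^16 ≡ 256^2 = 65536 ≡ 341 (mod 767)
2^32 ≡ 341^2 = 116281 ≡ 464 (mod 767)
2^64 ≡ 464^2 = 215296 ≡ 536 (mod 767)
2^128 ≡ 536^2 = 287296 ≡ 438 (mod 767)
2^256 ≡ 438^2 = 191844 ≡ 94 (mod 767)
383 = 256 + 64 + 32 + 16 + 8 + 4 + 2 + 1 in binary powers of 2.
So 2^383 ≡ 94 · 536 · 464 · 341 · 256 · 16 · 4 · 2 ≡ 644 (mod 767).
Squaring chain: 644; never reaches −1, so base 2 is a Miller–Rabin witness that 767 is composite.

644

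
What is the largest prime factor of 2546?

2546 = 2 · 1273
1273 = 19 · 67
67 is prime.
So 2546 = 2 · 19 · 67; the largest prime factor is 67.

67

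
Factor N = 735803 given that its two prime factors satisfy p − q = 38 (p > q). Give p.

Since p = q + 38, we have 735803 = q(q + 38), so q² + 38q − 735803 = 0.
Discriminant: 38² + 4·735803 = 1444 + 2943212 = 2944656; √2944656 = 1716.
q = (−38 + 1716)/2 = 839, and p = q + 38 = 877.
Check: 839 · 877 = 735803.

877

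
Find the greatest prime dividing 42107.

42107 = 13 · 3239
3239 = 41 · 79
79 is prime.
So 42107 = 13 · 41 · 79; the largest prime factor is 79.

79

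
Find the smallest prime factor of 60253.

60253 is odd.
Digit sum 16, not divisible by 3.
Ends in 3: not divisible by 5.
7: 60253 = 7·8607 + 4
11: 60253 = 11·5477 + 6
13: 60253 = 13·4634 + 11
17: 60253 = 17·3544 + 5
19: 60253 = 19·3171 + 4
23: 60253 = 23·2619 + 16
29: 60253 = 29·2077 + 20
31: 60253 = 31·1943 + 20
37: 60253 = 37·1628 + 17
41: 60253 = 41·1469 + 24
43: 60253 = 43·1401 + 10
47: 60253 = 47·1281 + 46
53: 60253 = 53·1136 + 45
59: 60253 = 59·1021 + 14
61: 60253 = 61·987 + 46
67: 60253 = 67·899 + 20
71: 60253 = 71·848 + 45
73: 60253 = 73·825 + 28
79: 60253 = 79·762 + 55
83: 60253 = 83·725 + 78
89: 60253 = 89·677

89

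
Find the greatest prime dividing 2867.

61

2867 = 47 · 61
61 is prime.
So 2867 = 47 · 61; the largest prime factor is 61.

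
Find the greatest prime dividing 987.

987 = 3 · 329
329 = 7 · 47
47 is prime.
So 987 = 3 · 7 · 47; the largest prime factor is 47.

47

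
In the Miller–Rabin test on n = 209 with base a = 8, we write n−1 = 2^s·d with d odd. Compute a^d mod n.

160

209 − 1 = 208 = 2^4 · 13, so d = 13.
8^1 ≡ 8 (mod 209)
8^2 ≡ 8^2 = 64 ≡ 64 (mod 209)
8^4 ≡ 64^2 = 4096 ≡ 125 (mod 209)
8^8 ≡ 125^2 = 15625 ≡ 159 (mod 209)
13 = 8 + 4 + 1 in binary powers of 2.
So 8^13 ≡ 159 · 125 · 8 ≡ 160 (mod 209).
Squaring chain: 160 → 102 → 163 → 26; never reaches −1, so base 8 is a Miller–Rabin witness that 209 is composite.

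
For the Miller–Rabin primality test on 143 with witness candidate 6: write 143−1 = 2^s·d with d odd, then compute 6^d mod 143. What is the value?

143 − 1 = 142 = 2^1 · 71, so d = 71.
6^1 ≡ 6 (mod 143)
6^2 ≡ 6^2 = 36 ≡ 36 (mod 143)
6^4 ≡ 36^2 = 1296 ≡ 9 (mod 143)
6^8 ≡ 9^2 = 81 ≡ 81 (mod 143)
6^16 ≡ 81^2 = 6561 ≡ 126 (mod 143)
6^32 ≡ 126^2 = 15876 ≡ 3 (mod 143)
6^64 ≡ 3^2 = 9 ≡ 9 (mod 143)
71 = 64 + 4 + 2 + 1 in binary powers of 2.
So 6^71 ≡ 9 · 9 · 36 · 6 ≡ 50 (mod 143).
Squaring chain: 50; never reaches −1, so base 6 is a Miller–Rabin witness that 143 is composite.

50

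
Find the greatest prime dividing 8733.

71

8733 = 3 · 2911
2911 = 41 · 71
71 is prime.
So 8733 = 3 · 41 · 71; the largest prime factor is 71.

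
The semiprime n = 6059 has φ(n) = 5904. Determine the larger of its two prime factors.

83

φ(n) = (p−1)(q−1) = n − (p+q) + 1, so p + q = 6059 − 5904 + 1 = 156.
p and q are the roots of t² − 156t + 6059 = 0.
Discriminant: 156² − 4·6059 = 24336 − 24236 = 100; √100 = 10.
q = (156 − 10)/2 = 73, p = (156 + 10)/2 = 83.
Check: 73 · 83 = 6059.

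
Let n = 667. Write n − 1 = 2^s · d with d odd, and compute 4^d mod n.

179

667 − 1 = 666 = 2^1 · 333, so d = 333.
4^1 ≡ 4 (mod 667)
4^2 ≡ 4^2 = 16 ≡ 16 (mod 667)
4^4 ≡ 16^2 = 256 ≡ 256 (mod 667)
4^8 ≡ 256^2 = 65536 ≡ 170 (mod 667)
4^16 ≡ 170^2 = 28900 ≡ 219 (mod 667)
4^32 ≡ 219^2 = 47961 ≡ 604 (mod 667)
4^64 ≡ 604^2 = 364816 ≡ 634 (mod 667)
4^128 ≡ 634^2 = 401956 ≡ 422 (mod 667)
4^256 ≡ 422^2 = 178084 ≡ 662 (mod 667)
333 = 256 + 64 + 8 + 4 + 1 in binary powers of 2.
So 4^333 ≡ 662 · 634 · 170 · 256 · 4 ≡ 179 (mod 667).
Squaring chain: 179; never reaches −1, so base 4 is a Miller–Rabin witness that 667 is composite.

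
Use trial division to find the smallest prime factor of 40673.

40673 is odd.
Digit sum 20, not divisible by 3.
Ends in 3: not divisible by 5.
7: 40673 = 7·5810 + 3
11: 40673 = 11·3697 + 6
13: 40673 = 13·3128 + 9
17: 40673 = 17·2392 + 9
19: 40673 = 19·2140 + 13
23: 40673 = 23·1768 + 9
29: 40673 = 29·1402 + 15
31: 40673 = 31·1312 + 1
37: 40673 = 37·1099 + 10
41: 40673 = 41·992 + 1
43: 40673 = 43·945 + 38
47: 40673 = 47·865 + 18
53: 40673 = 53·767 + 22
59: 40673 = 59·689 + 22
61: 40673 = 61·666 + 47
67: 40673 = 67·607 + 4
71: 40673 = 71·572 + 61
73: 40673 = 73·557 + 12
79: 40673 = 79·514 + 67
83: 40673 = 83·490 + 3
89: 40673 = 89·457

89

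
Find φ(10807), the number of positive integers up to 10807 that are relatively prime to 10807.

Factor: 10807 = 101 · 107.
φ(10807) = (101−1) · (107−1) = 100 · 106 = 10600.

10600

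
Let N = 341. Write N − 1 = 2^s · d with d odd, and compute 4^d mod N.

341 − 1 = 340 = 2^2 · 85, so d = 85.
4^1 ≡ 4 (mod 341)
4^2 ≡ 4^2 = 16 ≡ 16 (mod 341)
4^4 ≡ 16^2 = 256 ≡ 256 (mod 341)
4^8 ≡ 256^2 = 65536 ≡ 64 (mod 341)
4^16 ≡ 64^2 = 4096 ≡ 4 (mod 341)
4^32 ≡ 4^2 = 16 ≡ 16 (mod 341)
4^64 ≡ 16^2 = 256 ≡ 256 (mod 341)
85 = 64 + 16 + 4 + 1 in binary powers of 2.
So 4^85 ≡ 256 · 4 · 256 · 4 ≡ 1 (mod 341).
Since 4^d ≡ 1 (mod 341), base 4 does not prove 341 composite.

1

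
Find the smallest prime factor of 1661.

11

1661 is odd.
Digit sum 14, not divisible by 3.
Ends in 1: not divisible by 5.
7: 1661 = 7·237 + 2
11: 1661 = 11·151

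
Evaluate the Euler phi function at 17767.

Factor: 17767 = 109 · 163.
φ(17767) = (109−1) · (163−1) = 108 · 162 = 17496.

17496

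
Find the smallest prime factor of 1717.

17

1717 is odd.
Digit sum 16, not divisible by 3.
Ends in 7: not divisible by 5.
7: 1717 = 7·245 + 2
11: 1717 = 11·156 + 1
13: 1717 = 13·132 + 1
17: 1717 = 17·101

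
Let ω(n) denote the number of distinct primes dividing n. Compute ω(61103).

3

61103 = 7^2 · 1247
1247 = 29 · 43
61103 = 7^2 · 29 · 43, which has 3 distinct prime factors.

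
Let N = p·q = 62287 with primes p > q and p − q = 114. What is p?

Since p = q + 114, we have 62287 = q(q + 114), so q² + 114q − 62287 = 0.
Discriminant: 114² + 4·62287 = 12996 + 249148 = 262144; √262144 = 512.
q = (−114 + 512)/2 = 199, and p = q + 114 = 313.
Check: 199 · 313 = 62287.

313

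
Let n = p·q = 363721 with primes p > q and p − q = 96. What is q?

557

Since p = q + 96, we have 363721 = q(q + 96), so q² + 96q − 363721 = 0.
Discriminant: 96² + 4·363721 = 9216 + 1454884 = 1464100; √1464100 = 1210.
q = (−96 + 1210)/2 = 557, and p = q + 96 = 653.
Check: 557 · 653 = 363721.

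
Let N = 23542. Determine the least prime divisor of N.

2

23542 is even: 2 divides it.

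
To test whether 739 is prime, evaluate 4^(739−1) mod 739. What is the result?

1

4^1 ≡ 4 (mod 739)
4^2 ≡ 4^2 = 16 ≡ 16 (mod 739)
4^4 ≡ 16^2 = 256 ≡ 256 (mod 739)
4^8 ≡ 256^2 = 65536 ≡ 504 (mod 739)
4^16 ≡ 504^2 = 254016 ≡ 539 (mod 739)
4^32 ≡ 539^2 = 290521 ≡ 94 (mod 739)
4^64 ≡ 94^2 = 8836 ≡ 707 (mod 739)
4^128 ≡ 707^2 = 499849 ≡ 285 (mod 739)
4^256 ≡ 285^2 = 81225 ≡ 674 (mod 739)
4^512 ≡ 674^2 = 454276 ≡ 530 (mod 739)
738 = 512 + 128 + 64 + 32 + 2 in binary powers of 2.
So 4^738 ≡ 530 · 285 · 707 · 94 · 16 ≡ 1 (mod 739).
Since the result is 1, base 4 gives no evidence that 739 is composite.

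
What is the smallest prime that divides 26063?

26063 is odd.
Digit sum 17, not divisible by 3.
Ends in 3: not divisible by 5.
7: 26063 = 7·3723 + 2
11: 26063 = 11·2369 + 4
13: 26063 = 13·2004 + 11
17: 26063 = 17·1533 + 2
19: 26063 = 19·1371 + 14
23: 26063 = 23·1133 + 4
29: 26063 = 29·898 + 21
31: 26063 = 31·840 + 23
37: 26063 = 37·704 + 15
41: 26063 = 41·635 + 28
43: 26063 = 43·606 + 5
47: 26063 = 47·554 + 25
53: 26063 = 53·491 + 40
59: 26063 = 59·441 + 44
61: 26063 = 61·427 + 16
67: 26063 = 67·389

67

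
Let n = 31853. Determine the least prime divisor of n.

53

31853 is odd.
Digit sum 20, not divisible by 3.
Ends in 3: not divisible by 5.
7: 31853 = 7·4550 + 3
11: 31853 = 11·2895 + 8
13: 31853 = 13·2450 + 3
17: 31853 = 17·1873 + 12
19: 31853 = 19·1676 + 9
23: 31853 = 23·1384 + 21
29: 31853 = 29·1098 + 11
31: 31853 = 31·1027 + 16
37: 31853 = 37·860 + 33
41: 31853 = 41·776 + 37
43: 31853 = 43·740 + 33
47: 31853 = 47·677 + 34
53: 31853 = 53·601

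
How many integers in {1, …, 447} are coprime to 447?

Factor: 447 = 3 · 149.
φ(447) = (3−1) · (149−1) = 2 · 148 = 296.

296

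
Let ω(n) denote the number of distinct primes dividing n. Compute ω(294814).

5

294814 = 2 · 147407
147407 = 13 · 11339
11339 = 17 · 667
667 = 23 · 29
294814 = 2 · 13 · 17 · 23 · 29, which has 5 distinct prime factors.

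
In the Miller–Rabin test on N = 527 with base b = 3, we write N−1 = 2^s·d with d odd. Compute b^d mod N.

527 − 1 = 526 = 2^1 · 263, so d = 263.
3^1 ≡ 3 (mod 527)
3^2 ≡ 3^2 = 9 ≡ 9 (mod 527)
3^4 ≡ 9^2 = 81 ≡ 81 (mod 527)
3^8 ≡ 81^2 = 6561 ≡ 237 (mod 527)
3^16 ≡ 237^2 = 56169 ≡ 307 (mod 527)
3^32 ≡ 307^2 = 94249 ≡ 443 (mod 527)
3^64 ≡ 443^2 = 196249 ≡ 205 (mod 527)
3^128 ≡ 205^2 = 42025 ≡ 392 (mod 527)
3^256 ≡ 392^2 = 153664 ≡ 307 (mod 527)
263 = 256 + 4 + 2 + 1 in binary powers of 2.
So 3^263 ≡ 307 · 81 · 9 · 3 ≡ 11 (mod 527).
Squaring chain: 11; never reaches −1, so base 3 is a Miller–Rabin witness that 527 is composite.

11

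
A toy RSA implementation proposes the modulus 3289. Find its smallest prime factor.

3289 is odd.
Digit sum 22, not divisible by 3.
Ends in 9: not divisible by 5.
7: 3289 = 7·469 + 6
11: 3289 = 11·299

11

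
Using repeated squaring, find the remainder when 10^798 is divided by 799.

212

10^1 ≡ 10 (mod 799)
10^2 ≡ 10^2 = 100 ≡ 100 (mod 799)
10^4 ≡ 100^2 = 10000 ≡ 412 (mod 799)
10^8 ≡ 412^2 = 169744 ≡ 356 (mod 799)
10^16 ≡ 356^2 = 126736 ≡ 494 (mod 799)
10^32 ≡ 494^2 = 244036 ≡ 341 (mod 799)
10^64 ≡ 341^2 = 116281 ≡ 426 (mod 799)
10^128 ≡ 426^2 = 181476 ≡ 103 (mod 799)
10^256 ≡ 103^2 = 10609 ≡ 222 (mod 799)
10^512 ≡ 222^2 = 49284 ≡ 545 (mod 799)
798 = 512 + 256 + 16 + 8 + 4 + 2 in binary powers of 2.
So 10^798 ≡ 545 · 222 · 494 · 356 · 412 · 100 ≡ 212 (mod 799).
Since 212 ≠ 1, base 10 is a Fermat witness: 799 is composite.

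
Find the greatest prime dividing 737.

67

737 = 11 · 67
67 is prime.
So 737 = 11 · 67; the largest prime factor is 67.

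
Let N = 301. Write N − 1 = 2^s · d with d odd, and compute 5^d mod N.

174

301 − 1 = 300 = 2^2 · 75, so d = 75.
5^1 ≡ 5 (mod 301)
5^2 ≡ 5^2 = 25 ≡ 25 (mod 301)
5^4 ≡ 25^2 = 625 ≡ 23 (mod 301)
5^8 ≡ 23^2 = 529 ≡ 228 (mod 301)
5^16 ≡ 228^2 = 51984 ≡ 212 (mod 301)
5^32 ≡ 212^2 = 44944 ≡ 95 (mod 301)
5^64 ≡ 95^2 = 9025 ≡ 296 (mod 301)
75 = 64 + 8 + 2 + 1 in binary powers of 2.
So 5^75 ≡ 296 · 228 · 25 · 5 ≡ 174 (mod 301).
Squaring chain: 174 → 176; never reaches −1, so base 5 is a Miller–Rabin witness that 301 is composite.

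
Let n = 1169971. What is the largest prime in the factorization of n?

73

1169971 = 11 · 106361
106361 = 31 · 3431
3431 = 47 · 73
73 is prime.
So 1169971 = 11 · 31 · 47 · 73; the largest prime factor is 73.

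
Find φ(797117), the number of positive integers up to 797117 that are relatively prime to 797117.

771120

Factor: 797117 = 71 · 103 · 109.
φ(797117) = (71−1) · (103−1) · (109−1) = 70 · 102 · 108 = 771120.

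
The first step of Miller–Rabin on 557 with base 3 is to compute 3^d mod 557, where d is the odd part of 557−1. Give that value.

439

557 − 1 = 556 = 2^2 · 139, so d = 139.
3^1 ≡ 3 (mod 557)
3^2 ≡ 3^2 = 9 ≡ 9 (mod 557)
3^4 ≡ 9^2 = 81 ≡ 81 (mod 557)
3^8 ≡ 81^2 = 6561 ≡ 434 (mod 557)
3^16 ≡ 434^2 = 188356 ≡ 90 (mod 557)
3^32 ≡ 90^2 = 8100 ≡ 302 (mod 557)
3^64 ≡ 302^2 = 91204 ≡ 413 (mod 557)
3^128 ≡ 413^2 = 170569 ≡ 127 (mod 557)
139 = 128 + 8 + 2 + 1 in binary powers of 2.
So 3^139 ≡ 127 · 434 · 9 · 3 ≡ 439 (mod 557).
Squaring chain: 439 → 556; reaches −1, so base 3 does not prove 557 composite.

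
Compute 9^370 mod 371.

9^1 ≡ 9 (mod 371)
9^2 ≡ 9^2 = 81 ≡ 81 (mod 371)
9^4 ≡ 81^2 = 6561 ≡ 254 (mod 371)
9^8 ≡ 254^2 = 64516 ≡ 333 (mod 371)
9^16 ≡ 333^2 = 110889 ≡ 331 (mod 371)
9^32 ≡ 331^2 = 109561 ≡ 116 (mod 371)
9^64 ≡ 116^2 = 13456 ≡ 100 (mod 371)
9^128 ≡ 100^2 = 10000 ≡ 354 (mod 371)
9^256 ≡ 354^2 = 125316 ≡ 289 (mod 371)
370 = 256 + 64 + 32 + 16 + 2 in binary powers of 2.
So 9^370 ≡ 289 · 100 · 116 · 331 · 81 ≡ 275 (mod 371).
Since 275 ≠ 1, base 9 is a Fermat witness: 371 is composite.

275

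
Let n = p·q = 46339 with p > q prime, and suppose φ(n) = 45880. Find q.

φ(n) = (p−1)(q−1) = n − (p+q) + 1, so p + q = 46339 − 45880 + 1 = 460.
p and q are the roots of t² − 460t + 46339 = 0.
Discriminant: 460² − 4·46339 = 211600 − 185356 = 26244; √26244 = 162.
q = (460 − 162)/2 = 149, p = (460 + 162)/2 = 311.
Check: 149 · 311 = 46339.

149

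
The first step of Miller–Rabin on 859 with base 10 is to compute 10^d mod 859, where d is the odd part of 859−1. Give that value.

858

859 − 1 = 858 = 2^1 · 429, so d = 429.
10^1 ≡ 10 (mod 859)
10^2 ≡ 10^2 = 100 ≡ 100 (mod 859)
10^4 ≡ 100^2 = 10000 ≡ 551 (mod 859)
10^8 ≡ 551^2 = 303601 ≡ 374 (mod 859)
10^16 ≡ 374^2 = 139876 ≡ 718 (mod 859)
10^32 ≡ 718^2 = 515524 ≡ 124 (mod 859)
10^64 ≡ 124^2 = 15376 ≡ 773 (mod 859)
10^128 ≡ 773^2 = 597529 ≡ 524 (mod 859)
10^256 ≡ 524^2 = 274576 ≡ 555 (mod 859)
429 = 256 + 128 + 32 + 8 + 4 + 1 in binary powers of 2.
So 10^429 ≡ 555 · 524 · 124 · 374 · 551 · 10 ≡ 858 (mod 859).
Since 10^d ≡ 858 (mod 859), base 10 does not prove 859 composite.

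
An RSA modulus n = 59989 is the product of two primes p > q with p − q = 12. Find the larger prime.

Since p = q + 12, we have 59989 = q(q + 12), so q² + 12q − 59989 = 0.
Discriminant: 12² + 4·59989 = 144 + 239956 = 240100; √240100 = 490.
q = (−12 + 490)/2 = 239, and p = q + 12 = 251.
Check: 239 · 251 = 59989.

251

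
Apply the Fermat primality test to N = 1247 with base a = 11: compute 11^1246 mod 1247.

11^1 ≡ 11 (mod 1247)
11^2 ≡ 11^2 = 121 ≡ 121 (mod 1247)
11^4 ≡ 121^2 = 14641 ≡ 924 (mod 1247)
11^8 ≡ 924^2 = 853776 ≡ 828 (mod 1247)
11^16 ≡ 828^2 = 685584 ≡ 981 (mod 1247)
11^32 ≡ 981^2 = 962361 ≡ 924 (mod 1247)
11^64 ≡ 924^2 = 853776 ≡ 828 (mod 1247)
11^128 ≡ 828^2 = 685584 ≡ 981 (mod 1247)
11^256 ≡ 981^2 = 962361 ≡ 924 (mod 1247)
11^512 ≡ 924^2 = 853776 ≡ 828 (mod 1247)
11^1024 ≡ 828^2 = 685584 ≡ 981 (mod 1247)
1246 = 1024 + 128 + 64 + 16 + 8 + 4 + 2 in binary powers of 2.
So 11^1246 ≡ 981 · 981 · 828 · 981 · 828 · 924 · 121 ≡ 173 (mod 1247).
Since 173 ≠ 1, base 11 is a Fermat witness: 1247 is composite.

173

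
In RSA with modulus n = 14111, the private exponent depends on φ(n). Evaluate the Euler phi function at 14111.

13872

Factor: 14111 = 103 · 137.
φ(14111) = (103−1) · (137−1) = 102 · 136 = 13872.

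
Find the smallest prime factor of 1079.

13

1079 is odd.
Digit sum 17, not divisible by 3.
Ends in 9: not divisible by 5.
7: 1079 = 7·154 + 1
11: 1079 = 11·98 + 1
13: 1079 = 13·83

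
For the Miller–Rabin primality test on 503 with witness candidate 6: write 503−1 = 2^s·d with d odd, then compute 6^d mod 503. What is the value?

1

503 − 1 = 502 = 2^1 · 251, so d = 251.
6^1 ≡ 6 (mod 503)
6^2 ≡ 6^2 = 36 ≡ 36 (mod 503)
6^4 ≡ 36^2 = 1296 ≡ 290 (mod 503)
6^8 ≡ 290^2 = 84100 ≡ 99 (mod 503)
6^16 ≡ 99^2 = 9801 ≡ 244 (mod 503)
6^32 ≡ 244^2 = 59536 ≡ 182 (mod 503)
6^64 ≡ 182^2 = 33124 ≡ 429 (mod 503)
6^128 ≡ 429^2 = 184041 ≡ 446 (mod 503)
251 = 128 + 64 + 32 + 16 + 8 + 2 + 1 in binary powers of 2.
So 6^251 ≡ 446 · 429 · 182 · 244 · 99 · 36 · 6 ≡ 1 (mod 503).
Since 6^d ≡ 1 (mod 503), base 6 does not prove 503 composite.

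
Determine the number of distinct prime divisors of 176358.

6

176358 = 2 · 88179
88179 = 3 · 29393
29393 = 7 · 4199
4199 = 13 · 323
323 = 17 · 19
176358 = 2 · 3 · 7 · 13 · 17 · 19, which has 6 distinct prime factors.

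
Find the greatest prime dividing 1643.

1643 = 31 · 53
53 is prime.
So 1643 = 31 · 53; the largest prime factor is 53.

53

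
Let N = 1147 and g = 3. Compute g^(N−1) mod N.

3^1 ≡ 3 (mod 1147)
3^2 ≡ 3^2 = 9 ≡ 9 (mod 1147)
3^4 ≡ 9^2 = 81 ≡ 81 (mod 1147)
3^8 ≡ 81^2 = 6561 ≡ 826 (mod 1147)
3^16 ≡ 826^2 = 682276 ≡ 958 (mod 1147)
3^32 ≡ 958^2 = 917764 ≡ 164 (mod 1147)
3^64 ≡ 164^2 = 26896 ≡ 515 (mod 1147)
3^128 ≡ 515^2 = 265225 ≡ 268 (mod 1147)
3^256 ≡ 268^2 = 71824 ≡ 710 (mod 1147)
3^512 ≡ 710^2 = 504100 ≡ 567 (mod 1147)
3^1024 ≡ 567^2 = 321489 ≡ 329 (mod 1147)
1146 = 1024 + 64 + 32 + 16 + 8 + 2 in binary powers of 2.
So 3^1146 ≡ 329 · 515 · 164 · 958 · 826 · 9 ≡ 47 (mod 1147).
Since 47 ≠ 1, base 3 is a Fermat witness: 1147 is composite.

47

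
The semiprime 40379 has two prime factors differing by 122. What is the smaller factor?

149

Since p = q + 122, we have 40379 = q(q + 122), so q² + 122q − 40379 = 0.
Discriminant: 122² + 4·40379 = 14884 + 161516 = 176400; √176400 = 420.
q = (−122 + 420)/2 = 149, and p = q + 122 = 271.
Check: 149 · 271 = 40379.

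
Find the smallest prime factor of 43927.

43927 is odd.
Digit sum 25, not divisible by 3.
Ends in 7: not divisible by 5.
7: 43927 = 7·6275 + 2
11: 43927 = 11·3993 + 4
13: 43927 = 13·3379

13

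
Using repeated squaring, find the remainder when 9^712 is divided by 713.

9^1 ≡ 9 (mod 713)
9^2 ≡ 9^2 = 81 ≡ 81 (mod 713)
9^4 ≡ 81^2 = 6561 ≡ 144 (mod 713)
9^8 ≡ 144^2 = 20736 ≡ 59 (mod 713)
9^16 ≡ 59^2 = 3481 ≡ 629 (mod 713)
9^32 ≡ 629^2 = 395641 ≡ 639 (mod 713)
9^64 ≡ 639^2 = 408321 ≡ 485 (mod 713)
9^128 ≡ 485^2 = 235225 ≡ 648 (mod 713)
9^256 ≡ 648^2 = 419904 ≡ 660 (mod 713)
9^512 ≡ 660^2 = 435600 ≡ 670 (mod 713)
712 = 512 + 128 + 64 + 8 in binary powers of 2.
So 9^712 ≡ 670 · 648 · 485 · 59 ≡ 289 (mod 713).
Since 289 ≠ 1, base 9 is a Fermat witness: 713 is composite.

289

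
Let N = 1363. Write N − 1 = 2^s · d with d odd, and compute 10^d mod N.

1363 − 1 = 1362 = 2^1 · 681, so d = 681.
10^1 ≡ 10 (mod 1363)
10^2 ≡ 10^2 = 100 ≡ 100 (mod 1363)
10^4 ≡ 100^2 = 10000 ≡ 459 (mod 1363)
10^8 ≡ 459^2 = 210681 ≡ 779 (mod 1363)
10^16 ≡ 779^2 = 606841 ≡ 306 (mod 1363)
10^32 ≡ 306^2 = 93636 ≡ 952 (mod 1363)
10^64 ≡ 952^2 = 906304 ≡ 1272 (mod 1363)
10^128 ≡ 1272^2 = 1617984 ≡ 103 (mod 1363)
10^256 ≡ 103^2 = 10609 ≡ 1068 (mod 1363)
10^512 ≡ 1068^2 = 1140624 ≡ 1156 (mod 1363)
681 = 512 + 128 + 32 + 8 + 1 in binary powers of 2.
So 10^681 ≡ 1156 · 103 · 952 · 779 · 10 ≡ 1265 (mod 1363).
Squaring chain: 1265; never reaches −1, so base 10 is a Miller–Rabin witness that 1363 is composite.

1265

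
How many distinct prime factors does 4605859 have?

3

4605859 = 43^2 · 2491
2491 = 47 · 53
4605859 = 43^2 · 47 · 53, which has 3 distinct prime factors.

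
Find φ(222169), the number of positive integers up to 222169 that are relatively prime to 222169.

208656

Factor: 222169 = 29 · 47 · 163.
φ(222169) = (29−1) · (47−1) · (163−1) = 28 · 46 · 162 = 208656.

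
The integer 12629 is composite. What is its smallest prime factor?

73

12629 is odd.
Digit sum 20, not divisible by 3.
Ends in 9: not divisible by 5.
7: 12629 = 7·1804 + 1
11: 12629 = 11·1148 + 1
13: 12629 = 13·971 + 6
17: 12629 = 17·742 + 15
19: 12629 = 19·664 + 13
23: 12629 = 23·549 + 2
29: 12629 = 29·435 + 14
31: 12629 = 31·407 + 12
37: 12629 = 37·341 + 12
41: 12629 = 41·308 + 1
43: 12629 = 43·293 + 30
47: 12629 = 47·268 + 33
53: 12629 = 53·238 + 15
59: 12629 = 59·214 + 3
61: 12629 = 61·207 + 2
67: 12629 = 67·188 + 33
71: 12629 = 71·177 + 62
73: 12629 = 73·173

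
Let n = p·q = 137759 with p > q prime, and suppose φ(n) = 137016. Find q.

347

φ(n) = (p−1)(q−1) = n − (p+q) + 1, so p + q = 137759 − 137016 + 1 = 744.
p and q are the roots of t² − 744t + 137759 = 0.
Discriminant: 744² − 4·137759 = 553536 − 551036 = 2500; √2500 = 50.
q = (744 − 50)/2 = 347, p = (744 + 50)/2 = 397.
Check: 347 · 397 = 137759.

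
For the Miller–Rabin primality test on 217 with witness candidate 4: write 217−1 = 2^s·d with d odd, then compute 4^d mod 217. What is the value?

217 − 1 = 216 = 2^3 · 27, so d = 27.
4^1 ≡ 4 (mod 217)
4^2 ≡ 4^2 = 16 ≡ 16 (mod 217)
4^4 ≡ 16^2 = 256 ≡ 39 (mod 217)
4^8 ≡ 39^2 = 1521 ≡ 2 (mod 217)
4^16 ≡ 2^2 = 4 ≡ 4 (mod 217)
27 = 16 + 8 + 2 + 1 in binary powers of 2.
So 4^27 ≡ 4 · 2 · 16 · 4 ≡ 78 (mod 217).
Squaring chain: 78 → 8 → 64; never reaches −1, so base 4 is a Miller–Rabin witness that 217 is composite.

78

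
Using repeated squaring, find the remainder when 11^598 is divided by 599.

1

11^1 ≡ 11 (mod 599)
11^2 ≡ 11^2 = 121 ≡ 121 (mod 599)
11^4 ≡ 121^2 = 14641 ≡ 265 (mod 599)
11^8 ≡ 265^2 = 70225 ≡ 142 (mod 599)
11^16 ≡ 142^2 = 20164 ≡ 397 (mod 599)
11^32 ≡ 397^2 = 157609 ≡ 72 (mod 599)
11^64 ≡ 72^2 = 5184 ≡ 392 (mod 599)
11^128 ≡ 392^2 = 153664 ≡ 320 (mod 599)
11^256 ≡ 320^2 = 102400 ≡ 570 (mod 599)
11^512 ≡ 570^2 = 324900 ≡ 242 (mod 599)
598 = 512 + 64 + 16 + 4 + 2 in binary powers of 2.
So 11^598 ≡ 242 · 392 · 397 · 265 · 121 ≡ 1 (mod 599).
Since the result is 1, base 11 gives no evidence that 599 is composite.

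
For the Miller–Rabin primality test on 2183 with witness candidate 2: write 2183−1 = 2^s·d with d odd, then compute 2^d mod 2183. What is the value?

2183 − 1 = 2182 = 2^1 · 1091, so d = 1091.
2^1 ≡ 2 (mod 2183)
2^2 ≡ 2^2 = 4 ≡ 4 (mod 2183)
2^4 ≡ 4^2 = 16 ≡ 16 (mod 2183)
2^8 ≡ 16^2 = 256 ≡ 256 (mod 2183)
2^16 ≡ 256^2 = 65536 ≡ 46 (mod 2183)
2^32 ≡ 46^2 = 2116 ≡ 2116 (mod 2183)
2^64 ≡ 2116^2 = 4477456 ≡ 123 (mod 2183)
2^128 ≡ 123^2 = 15129 ≡ 2031 (mod 2183)
2^256 ≡ 2031^2 = 4124961 ≡ 1274 (mod 2183)
2^512 ≡ 1274^2 = 1623076 ≡ 1107 (mod 2183)
2^1024 ≡ 1107^2 = 1225449 ≡ 786 (mod 2183)
1091 = 1024 + 64 + 2 + 1 in binary powers of 2.
So 2^1091 ≡ 786 · 123 · 4 · 2 ≡ 642 (mod 2183).
Squaring chain: 642; never reaches −1, so base 2 is a Miller–Rabin witness that 2183 is composite.

642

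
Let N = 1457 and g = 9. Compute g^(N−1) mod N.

1001

9^1 ≡ 9 (mod 1457)
9^2 ≡ 9^2 = 81 ≡ 81 (mod 1457)
9^4 ≡ 81^2 = 6561 ≡ 733 (mod 1457)
9^8 ≡ 733^2 = 537289 ≡ 1113 (mod 1457)
9^16 ≡ 1113^2 = 1238769 ≡ 319 (mod 1457)
9^32 ≡ 319^2 = 101761 ≡ 1228 (mod 1457)
9^64 ≡ 1228^2 = 1507984 ≡ 1446 (mod 1457)
9^128 ≡ 1446^2 = 2090916 ≡ 121 (mod 1457)
9^256 ≡ 121^2 = 14641 ≡ 71 (mod 1457)
9^512 ≡ 71^2 = 5041 ≡ 670 (mod 1457)
9^1024 ≡ 670^2 = 448900 ≡ 144 (mod 1457)
1456 = 1024 + 256 + 128 + 32 + 16 in binary powers of 2.
So 9^1456 ≡ 144 · 71 · 121 · 1228 · 319 ≡ 1001 (mod 1457).
Since 1001 ≠ 1, base 9 is a Fermat witness: 1457 is composite.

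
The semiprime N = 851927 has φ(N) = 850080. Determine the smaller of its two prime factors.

881

φ(n) = (p−1)(q−1) = n − (p+q) + 1, so p + q = 851927 − 850080 + 1 = 1848.
p and q are the roots of t² − 1848t + 851927 = 0.
Discriminant: 1848² − 4·851927 = 3415104 − 3407708 = 7396; √7396 = 86.
q = (1848 − 86)/2 = 881, p = (1848 + 86)/2 = 967.
Check: 881 · 967 = 851927.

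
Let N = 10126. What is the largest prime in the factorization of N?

10126 = 2 · 5063
5063 = 61 · 83
83 is prime.
So 10126 = 2 · 61 · 83; the largest prime factor is 83.

83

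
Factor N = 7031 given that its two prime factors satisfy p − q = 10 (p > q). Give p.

89

Since p = q + 10, we have 7031 = q(q + 10), so q² + 10q − 7031 = 0.
Discriminant: 10² + 4·7031 = 100 + 28124 = 28224; √28224 = 168.
q = (−10 + 168)/2 = 79, and p = q + 10 = 89.
Check: 79 · 89 = 7031.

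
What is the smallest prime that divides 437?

19

437 is odd.
Digit sum 14, not divisible by 3.
Ends in 7: not divisible by 5.
7: 437 = 7·62 + 3
11: 437 = 11·39 + 8
13: 437 = 13·33 + 8
17: 437 = 17·25 + 12
19: 437 = 19·23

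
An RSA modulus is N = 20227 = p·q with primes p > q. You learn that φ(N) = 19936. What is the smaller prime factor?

113

φ(n) = (p−1)(q−1) = n − (p+q) + 1, so p + q = 20227 − 19936 + 1 = 292.
p and q are the roots of t² − 292t + 20227 = 0.
Discriminant: 292² − 4·20227 = 85264 − 80908 = 4356; √4356 = 66.
q = (292 − 66)/2 = 113, p = (292 + 66)/2 = 179.
Check: 113 · 179 = 20227.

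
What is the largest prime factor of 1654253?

73

1654253 = 17 · 97309
97309 = 31 · 3139
3139 = 43 · 73
73 is prime.
So 1654253 = 17 · 31 · 43 · 73; the largest prime factor is 73.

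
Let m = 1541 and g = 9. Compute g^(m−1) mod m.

1

9^1 ≡ 9 (mod 1541)
9^2 ≡ 9^2 = 81 ≡ 81 (mod 1541)
9^4 ≡ 81^2 = 6561 ≡ 397 (mod 1541)
9^8 ≡ 397^2 = 157609 ≡ 427 (mod 1541)
9^16 ≡ 427^2 = 182329 ≡ 491 (mod 1541)
9^32 ≡ 491^2 = 241081 ≡ 685 (mod 1541)
9^64 ≡ 685^2 = 469225 ≡ 761 (mod 1541)
9^128 ≡ 761^2 = 579121 ≡ 1246 (mod 1541)
9^256 ≡ 1246^2 = 1552516 ≡ 729 (mod 1541)
9^512 ≡ 729^2 = 531441 ≡ 1337 (mod 1541)
9^1024 ≡ 1337^2 = 1787569 ≡ 9 (mod 1541)
1540 = 1024 + 512 + 4 in binary powers of 2.
So 9^1540 ≡ 9 · 1337 · 397 ≡ 1 (mod 1541).
Since the result is 1, base 9 gives no evidence that 1541 is composite.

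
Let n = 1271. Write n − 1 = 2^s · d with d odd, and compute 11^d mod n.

1271 − 1 = 1270 = 2^1 · 635, so d = 635.
11^1 ≡ 11 (mod 1271)
11^2 ≡ 11^2 = 121 ≡ 121 (mod 1271)
11^4 ≡ 121^2 = 14641 ≡ 660 (mod 1271)
11^8 ≡ 660^2 = 435600 ≡ 918 (mod 1271)
11^16 ≡ 918^2 = 842724 ≡ 51 (mod 1271)
11^32 ≡ 51^2 = 2601 ≡ 59 (mod 1271)
11^64 ≡ 59^2 = 3481 ≡ 939 (mod 1271)
11^128 ≡ 939^2 = 881721 ≡ 918 (mod 1271)
11^256 ≡ 918^2 = 842724 ≡ 51 (mod 1271)
11^512 ≡ 51^2 = 2601 ≡ 59 (mod 1271)
635 = 512 + 64 + 32 + 16 + 8 + 2 + 1 in binary powers of 2.
So 11^635 ≡ 59 · 939 · 59 · 51 · 918 · 121 · 11 ≡ 998 (mod 1271).
Squaring chain: 998; never reaches −1, so base 11 is a Miller–Rabin witness that 1271 is composite.

998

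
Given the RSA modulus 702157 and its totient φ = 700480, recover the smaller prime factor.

797

φ(n) = (p−1)(q−1) = n − (p+q) + 1, so p + q = 702157 − 700480 + 1 = 1678.
p and q are the roots of t² − 1678t + 702157 = 0.
Discriminant: 1678² − 4·702157 = 2815684 − 2808628 = 7056; √7056 = 84.
q = (1678 − 84)/2 = 797, p = (1678 + 84)/2 = 881.
Check: 797 · 881 = 702157.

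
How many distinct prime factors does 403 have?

403 = 13 · 31
403 = 13 · 31, which has 2 distinct prime factors.

2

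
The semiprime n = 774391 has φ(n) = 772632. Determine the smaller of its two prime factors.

877

φ(n) = (p−1)(q−1) = n − (p+q) + 1, so p + q = 774391 − 772632 + 1 = 1760.
p and q are the roots of t² − 1760t + 774391 = 0.
Discriminant: 1760² − 4·774391 = 3097600 − 3097564 = 36; √36 = 6.
q = (1760 − 6)/2 = 877, p = (1760 + 6)/2 = 883.
Check: 877 · 883 = 774391.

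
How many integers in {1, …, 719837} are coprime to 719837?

Factor: 719837 = 41 · 97 · 181.
φ(719837) = (41−1) · (97−1) · (181−1) = 40 · 96 · 180 = 691200.

691200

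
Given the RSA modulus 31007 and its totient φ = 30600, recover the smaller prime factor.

101

φ(n) = (p−1)(q−1) = n − (p+q) + 1, so p + q = 31007 − 30600 + 1 = 408.
p and q are the roots of t² − 408t + 31007 = 0.
Discriminant: 408² − 4·31007 = 166464 − 124028 = 42436; √42436 = 206.
q = (408 − 206)/2 = 101, p = (408 + 206)/2 = 307.
Check: 101 · 307 = 31007.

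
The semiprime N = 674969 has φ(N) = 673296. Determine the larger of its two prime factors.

997

φ(n) = (p−1)(q−1) = n − (p+q) + 1, so p + q = 674969 − 673296 + 1 = 1674.
p and q are the roots of t² − 1674t + 674969 = 0.
Discriminant: 1674² − 4·674969 = 2802276 − 2699876 = 102400; √102400 = 320.
q = (1674 − 320)/2 = 677, p = (1674 + 320)/2 = 997.
Check: 677 · 997 = 674969.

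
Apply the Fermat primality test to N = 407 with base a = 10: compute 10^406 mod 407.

10^1 ≡ 10 (mod 407)
10^2 ≡ 10^2 = 100 ≡ 100 (mod 407)
10^4 ≡ 100^2 = 10000 ≡ 232 (mod 407)
10^8 ≡ 232^2 = 53824 ≡ 100 (mod 407)
10^16 ≡ 100^2 = 10000 ≡ 232 (mod 407)
10^32 ≡ 232^2 = 53824 ≡ 100 (mod 407)
10^64 ≡ 100^2 = 10000 ≡ 232 (mod 407)
10^128 ≡ 232^2 = 53824 ≡ 100 (mod 407)
10^256 ≡ 100^2 = 10000 ≡ 232 (mod 407)
406 = 256 + 128 + 16 + 4 + 2 in binary powers of 2.
So 10^406 ≡ 232 · 100 · 232 · 232 · 100 ≡ 232 (mod 407).
Since 232 ≠ 1, base 10 is a Fermat witness: 407 is composite.

232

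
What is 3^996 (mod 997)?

3^1 ≡ 3 (mod 997)
3^2 ≡ 3^2 = 9 ≡ 9 (mod 997)
3^4 ≡ 9^2 = 81 ≡ 81 (mod 997)
3^8 ≡ 81^2 = 6561 ≡ 579 (mod 997)
3^16 ≡ 579^2 = 335241 ≡ 249 (mod 997)
3^32 ≡ 249^2 = 62001 ≡ 187 (mod 997)
3^64 ≡ 187^2 = 34969 ≡ 74 (mod 997)
3^128 ≡ 74^2 = 5476 ≡ 491 (mod 997)
3^256 ≡ 491^2 = 241081 ≡ 804 (mod 997)
3^512 ≡ 804^2 = 646416 ≡ 360 (mod 997)
996 = 512 + 256 + 128 + 64 + 32 + 4 in binary powers of 2.
So 3^996 ≡ 360 · 804 · 491 · 74 · 187 · 81 ≡ 1 (mod 997).
Since the result is 1, base 3 gives no evidence that 997 is composite.

1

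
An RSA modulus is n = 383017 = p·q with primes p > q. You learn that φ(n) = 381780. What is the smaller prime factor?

φ(n) = (p−1)(q−1) = n − (p+q) + 1, so p + q = 383017 − 381780 + 1 = 1238.
p and q are the roots of t² − 1238t + 383017 = 0.
Discriminant: 1238² − 4·383017 = 1532644 − 1532068 = 576; √576 = 24.
q = (1238 − 24)/2 = 607, p = (1238 + 24)/2 = 631.
Check: 607 · 631 = 383017.

607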